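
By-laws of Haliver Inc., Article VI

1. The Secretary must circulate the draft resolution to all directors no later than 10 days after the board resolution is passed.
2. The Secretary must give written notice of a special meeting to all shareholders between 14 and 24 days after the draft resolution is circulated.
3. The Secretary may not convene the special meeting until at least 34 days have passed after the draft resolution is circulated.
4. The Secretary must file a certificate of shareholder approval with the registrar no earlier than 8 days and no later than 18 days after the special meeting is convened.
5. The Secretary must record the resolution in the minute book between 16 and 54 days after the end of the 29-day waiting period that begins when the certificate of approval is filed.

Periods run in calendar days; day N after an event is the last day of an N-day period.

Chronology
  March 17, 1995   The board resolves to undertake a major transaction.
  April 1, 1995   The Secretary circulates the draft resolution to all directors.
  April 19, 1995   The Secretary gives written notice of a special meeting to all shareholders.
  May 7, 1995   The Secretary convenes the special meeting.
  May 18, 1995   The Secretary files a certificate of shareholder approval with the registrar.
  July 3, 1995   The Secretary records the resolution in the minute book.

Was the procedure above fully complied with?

No

(1) due by March 17, 1995 + 10 days = March 27, 1995; April 1, 1995 misses that deadline by 5 days.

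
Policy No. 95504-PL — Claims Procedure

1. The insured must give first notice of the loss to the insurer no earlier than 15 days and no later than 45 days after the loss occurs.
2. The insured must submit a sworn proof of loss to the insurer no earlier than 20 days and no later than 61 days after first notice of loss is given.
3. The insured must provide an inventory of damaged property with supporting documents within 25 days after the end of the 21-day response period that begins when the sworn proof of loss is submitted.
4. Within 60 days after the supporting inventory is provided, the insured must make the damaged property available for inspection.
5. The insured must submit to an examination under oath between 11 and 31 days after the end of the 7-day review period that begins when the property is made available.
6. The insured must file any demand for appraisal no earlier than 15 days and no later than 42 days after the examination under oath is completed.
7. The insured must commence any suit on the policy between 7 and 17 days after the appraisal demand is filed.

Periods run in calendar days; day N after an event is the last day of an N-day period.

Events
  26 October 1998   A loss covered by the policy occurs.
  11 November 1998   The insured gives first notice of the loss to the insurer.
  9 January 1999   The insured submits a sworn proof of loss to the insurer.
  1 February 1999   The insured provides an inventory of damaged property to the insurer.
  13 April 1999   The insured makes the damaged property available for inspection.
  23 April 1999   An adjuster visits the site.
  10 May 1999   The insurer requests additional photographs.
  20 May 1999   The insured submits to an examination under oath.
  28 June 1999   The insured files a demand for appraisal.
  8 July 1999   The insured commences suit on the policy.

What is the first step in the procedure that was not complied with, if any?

Step 4

(1) the permitted window runs from 26 October 1998 + 15 = 10 November 1998 to 26 October 1998 + 45 = 10 December 1998; done 11 November 1998, which is between those dates.
(2) the permitted window runs from 11 November 1998 + 20 = 1 December 1998 to 11 November 1998 + 61 = 11 January 1999; done 9 January 1999 — within the window.
(3) due by 30 January 1999 + 25 days = 24 February 1999; done 1 February 1999 — timely.
(4) due by 1 February 1999 + 60 days = 2 April 1999; not done until 13 April 1999, 11 days after the deadline.
The procedure was therefore not followed at step 4.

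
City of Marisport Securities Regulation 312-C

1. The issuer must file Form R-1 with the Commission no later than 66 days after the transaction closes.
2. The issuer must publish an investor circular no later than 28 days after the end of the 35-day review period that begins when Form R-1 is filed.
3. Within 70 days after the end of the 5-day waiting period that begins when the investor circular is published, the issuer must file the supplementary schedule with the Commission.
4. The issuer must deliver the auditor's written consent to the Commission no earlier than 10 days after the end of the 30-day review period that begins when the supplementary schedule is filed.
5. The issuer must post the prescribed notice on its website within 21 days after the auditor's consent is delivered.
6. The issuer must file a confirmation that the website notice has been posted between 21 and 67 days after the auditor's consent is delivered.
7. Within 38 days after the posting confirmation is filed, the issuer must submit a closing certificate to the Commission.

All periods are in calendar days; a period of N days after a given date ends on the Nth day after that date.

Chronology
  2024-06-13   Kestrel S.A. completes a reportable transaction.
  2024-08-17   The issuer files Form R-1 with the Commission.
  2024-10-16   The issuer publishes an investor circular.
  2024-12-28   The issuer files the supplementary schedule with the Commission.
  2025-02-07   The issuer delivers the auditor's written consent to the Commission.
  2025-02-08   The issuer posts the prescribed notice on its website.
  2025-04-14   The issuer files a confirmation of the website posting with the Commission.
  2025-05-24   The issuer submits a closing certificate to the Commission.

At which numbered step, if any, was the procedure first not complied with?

Step 7

(1) due by 2024-06-13 + 66 days = 2024-08-18; done 2024-08-17 — timely.
(2) due by 2024-09-21 + 28 days = 2024-10-19; 2024-10-16 is within that limit.
(3) due by 2024-10-21 + 70 days = 2024-12-30; done 2024-12-28 — timely.
(4) permitted from 2025-01-27 + 10 days = 2025-02-06 onward; 2025-02-07 is on or after that date.
(5) due by 2025-02-07 + 21 days = 2025-02-28; done 2025-02-08 — timely.
(6) the permitted window runs from 2025-02-07 + 21 = 2025-02-28 to 2025-02-07 + 67 = 2025-04-15; 2025-04-14 falls inside that range.
(7) due by 2025-04-14 + 38 days = 2025-05-22; done 2025-05-24 — 2 days late.
The procedure was therefore not followed at step 7.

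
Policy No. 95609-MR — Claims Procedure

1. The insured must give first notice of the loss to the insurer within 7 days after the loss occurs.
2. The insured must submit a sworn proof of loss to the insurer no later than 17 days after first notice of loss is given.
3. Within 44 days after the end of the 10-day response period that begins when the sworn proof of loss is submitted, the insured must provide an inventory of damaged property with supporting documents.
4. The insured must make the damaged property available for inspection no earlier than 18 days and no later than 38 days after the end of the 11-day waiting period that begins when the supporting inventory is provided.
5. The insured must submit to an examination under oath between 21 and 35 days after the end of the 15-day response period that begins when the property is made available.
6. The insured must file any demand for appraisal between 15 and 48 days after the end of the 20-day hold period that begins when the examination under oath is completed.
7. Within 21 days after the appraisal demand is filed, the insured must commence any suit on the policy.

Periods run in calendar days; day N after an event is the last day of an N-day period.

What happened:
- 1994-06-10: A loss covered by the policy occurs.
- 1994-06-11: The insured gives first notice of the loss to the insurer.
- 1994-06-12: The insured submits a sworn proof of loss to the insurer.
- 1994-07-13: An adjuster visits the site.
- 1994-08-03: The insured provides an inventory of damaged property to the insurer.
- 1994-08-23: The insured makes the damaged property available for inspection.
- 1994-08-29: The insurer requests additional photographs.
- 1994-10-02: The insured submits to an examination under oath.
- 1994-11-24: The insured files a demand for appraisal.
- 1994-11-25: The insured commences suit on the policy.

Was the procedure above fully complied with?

Step 1: 7 days after 1994-06-10 (when the loss occurs) is 1994-06-17; done 1994-06-11 — timely.
Step 2: 17 days after 1994-06-11 (when first notice of loss is given) is 1994-06-28; completed 1994-06-12, before the deadline.
Step 3: 44 days after 1994-06-22 (end of the 10-day response period, which began when the sworn proof of loss is submitted on 1994-06-12) is 1994-08-05; completed 1994-08-03, before the deadline.
Step 4: the window is 18–38 days after 1994-08-14 (end of the 11-day waiting period, which began when the supporting inventory is provided on 1994-08-03), so 1994-09-01 through 1994-09-21; done 1994-08-23 — 9 days before the window opened.
No need to go further; step 4 was not satisfied.

No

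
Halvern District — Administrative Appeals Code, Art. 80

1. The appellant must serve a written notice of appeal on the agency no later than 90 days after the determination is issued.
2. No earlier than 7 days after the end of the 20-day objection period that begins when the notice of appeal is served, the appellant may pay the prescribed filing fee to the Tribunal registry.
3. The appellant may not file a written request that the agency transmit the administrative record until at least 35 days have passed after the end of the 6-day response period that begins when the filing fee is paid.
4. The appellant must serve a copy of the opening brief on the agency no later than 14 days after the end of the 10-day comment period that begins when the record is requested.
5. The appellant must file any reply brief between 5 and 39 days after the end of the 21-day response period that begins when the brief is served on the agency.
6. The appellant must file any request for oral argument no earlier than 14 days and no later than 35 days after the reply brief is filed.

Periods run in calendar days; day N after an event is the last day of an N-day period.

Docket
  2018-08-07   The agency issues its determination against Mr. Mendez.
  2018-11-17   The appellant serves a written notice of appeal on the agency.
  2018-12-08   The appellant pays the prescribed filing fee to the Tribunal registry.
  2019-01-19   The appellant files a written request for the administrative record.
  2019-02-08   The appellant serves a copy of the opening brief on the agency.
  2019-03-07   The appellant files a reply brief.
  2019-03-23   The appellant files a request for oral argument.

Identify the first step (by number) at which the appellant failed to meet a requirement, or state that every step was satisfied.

Step 1

Step 1: 90 days after 2018-08-07 (when the determination is issued) is 2018-11-05; not done until 2018-11-17, 12 days after the deadline.
No need to go further; step 1 was not satisfied.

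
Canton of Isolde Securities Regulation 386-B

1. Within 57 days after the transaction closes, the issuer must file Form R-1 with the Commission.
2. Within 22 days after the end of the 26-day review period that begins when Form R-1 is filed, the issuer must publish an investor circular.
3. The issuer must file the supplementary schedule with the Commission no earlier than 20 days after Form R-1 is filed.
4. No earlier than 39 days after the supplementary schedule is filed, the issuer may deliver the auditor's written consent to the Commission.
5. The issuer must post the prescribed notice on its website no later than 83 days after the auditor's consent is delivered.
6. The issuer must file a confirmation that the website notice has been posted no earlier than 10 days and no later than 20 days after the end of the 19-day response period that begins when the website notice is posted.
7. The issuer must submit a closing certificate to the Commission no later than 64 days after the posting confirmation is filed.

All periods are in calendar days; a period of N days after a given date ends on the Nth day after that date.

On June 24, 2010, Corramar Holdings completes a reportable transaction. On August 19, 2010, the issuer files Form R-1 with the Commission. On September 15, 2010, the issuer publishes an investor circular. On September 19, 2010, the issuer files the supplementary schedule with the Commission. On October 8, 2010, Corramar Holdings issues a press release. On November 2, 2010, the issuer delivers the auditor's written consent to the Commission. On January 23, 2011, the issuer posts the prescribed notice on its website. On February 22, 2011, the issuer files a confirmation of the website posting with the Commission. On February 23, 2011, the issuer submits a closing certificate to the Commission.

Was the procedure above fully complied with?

Step 1: 57 days after June 24, 2010 (when the transaction closes) is August 20, 2010; done August 19, 2010 — timely.
Step 2: 22 days after September 14, 2010 (end of the 26-day review period, which began when Form R-1 is filed on August 19, 2010) is October 6, 2010; completed September 15, 2010, before the deadline.
Step 3: the earliest permitted date is 20 days after August 19, 2010 (when Form R-1 is filed), i.e. September 8, 2010; September 19, 2010 is on or after that date.
Step 4: the earliest permitted date is 39 days after September 19, 2010 (when the supplementary schedule is filed), i.e. October 28, 2010; done November 2, 2010, after the minimum wait.
Step 5: 83 days after November 2, 2010 (when the auditor's consent is delivered) is January 24, 2011; done January 23, 2011 — timely.
Step 6: the window is 10–20 days after February 11, 2011 (end of the 19-day response period, which began when the website notice is posted on January 23, 2011), so February 21, 2011 through March 3, 2011; done February 22, 2011 — within the window.
Step 7: 64 days after February 22, 2011 (when the posting confirmation is filed) is April 27, 2011; done February 23, 2011 — timely.

Yes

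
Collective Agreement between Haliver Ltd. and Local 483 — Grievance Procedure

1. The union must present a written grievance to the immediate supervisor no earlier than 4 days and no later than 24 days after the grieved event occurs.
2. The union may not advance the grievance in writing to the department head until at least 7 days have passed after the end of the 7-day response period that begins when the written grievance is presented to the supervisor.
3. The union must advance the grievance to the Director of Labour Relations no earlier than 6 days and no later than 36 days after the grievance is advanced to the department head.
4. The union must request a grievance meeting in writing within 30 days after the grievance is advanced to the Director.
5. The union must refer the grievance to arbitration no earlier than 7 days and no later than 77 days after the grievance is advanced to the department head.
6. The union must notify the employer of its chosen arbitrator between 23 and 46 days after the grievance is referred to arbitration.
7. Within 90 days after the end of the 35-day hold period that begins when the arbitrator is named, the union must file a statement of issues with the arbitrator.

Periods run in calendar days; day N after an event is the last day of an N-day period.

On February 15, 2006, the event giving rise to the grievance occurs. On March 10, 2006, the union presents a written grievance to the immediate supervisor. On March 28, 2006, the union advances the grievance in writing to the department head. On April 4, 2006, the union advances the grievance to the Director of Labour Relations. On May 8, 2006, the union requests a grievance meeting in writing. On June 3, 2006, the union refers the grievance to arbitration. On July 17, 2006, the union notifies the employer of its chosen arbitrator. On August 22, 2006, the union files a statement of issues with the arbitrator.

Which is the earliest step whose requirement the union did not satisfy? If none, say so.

Step 4

Step 1: the window is 4–24 days after February 15, 2006 (when the grieved event occurs), so February 19, 2006 through March 11, 2006; done March 10, 2006, which is between those dates.
Step 2: the earliest permitted date is 7 days after March 17, 2006 (end of the 7-day response period, which began when the written grievance is presented to the supervisor on March 10, 2006), i.e. March 24, 2006; March 28, 2006 is on or after that date.
Step 3: the window is 6–36 days after March 28, 2006 (when the grievance is advanced to the department head), so April 3, 2006 through May 3, 2006; done April 4, 2006 — within the window.
Step 4: 30 days after April 4, 2006 (when the grievance is advanced to the Director) is May 4, 2006; not done until May 8, 2006, 4 days after the deadline.
That is the first point of non-compliance.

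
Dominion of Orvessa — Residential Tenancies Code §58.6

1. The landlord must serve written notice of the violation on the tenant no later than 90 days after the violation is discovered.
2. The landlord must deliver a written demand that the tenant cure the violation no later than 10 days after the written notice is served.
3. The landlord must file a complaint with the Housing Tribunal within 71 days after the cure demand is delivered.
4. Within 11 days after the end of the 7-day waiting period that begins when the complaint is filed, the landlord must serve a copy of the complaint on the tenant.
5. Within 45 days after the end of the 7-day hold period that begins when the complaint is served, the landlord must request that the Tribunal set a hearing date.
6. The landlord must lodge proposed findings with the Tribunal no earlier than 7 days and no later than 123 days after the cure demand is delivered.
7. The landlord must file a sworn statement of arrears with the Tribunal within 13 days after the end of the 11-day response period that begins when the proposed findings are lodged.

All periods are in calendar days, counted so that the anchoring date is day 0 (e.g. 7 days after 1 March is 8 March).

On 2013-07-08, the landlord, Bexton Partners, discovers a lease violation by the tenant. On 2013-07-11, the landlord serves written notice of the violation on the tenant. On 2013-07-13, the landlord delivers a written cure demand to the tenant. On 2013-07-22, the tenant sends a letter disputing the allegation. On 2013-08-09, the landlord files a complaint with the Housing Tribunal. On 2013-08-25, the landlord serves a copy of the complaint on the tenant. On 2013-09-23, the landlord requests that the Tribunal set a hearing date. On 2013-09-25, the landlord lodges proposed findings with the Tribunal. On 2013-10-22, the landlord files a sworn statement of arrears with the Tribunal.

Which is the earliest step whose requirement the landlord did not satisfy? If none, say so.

(1) due by 2013-07-08 + 90 days = 2013-10-06; completed 2013-07-11, before the deadline.
(2) due by 2013-07-11 + 10 days = 2013-07-21; completed 2013-07-13, before the deadline.
(3) due by 2013-07-13 + 71 days = 2013-09-22; completed 2013-08-09, before the deadline.
(4) due by 2013-08-16 + 11 days = 2013-08-27; completed 2013-08-25, before the deadline.
(5) due by 2013-09-01 + 45 days = 2013-10-16; completed 2013-09-23, before the deadline.
(6) the permitted window runs from 2013-07-13 + 7 = 2013-07-20 to 2013-07-13 + 123 = 2013-11-13; done 2013-09-25, which is between those dates.
(7) due by 2013-10-06 + 13 days = 2013-10-19; 2013-10-22 misses that deadline by 3 days.

Step 7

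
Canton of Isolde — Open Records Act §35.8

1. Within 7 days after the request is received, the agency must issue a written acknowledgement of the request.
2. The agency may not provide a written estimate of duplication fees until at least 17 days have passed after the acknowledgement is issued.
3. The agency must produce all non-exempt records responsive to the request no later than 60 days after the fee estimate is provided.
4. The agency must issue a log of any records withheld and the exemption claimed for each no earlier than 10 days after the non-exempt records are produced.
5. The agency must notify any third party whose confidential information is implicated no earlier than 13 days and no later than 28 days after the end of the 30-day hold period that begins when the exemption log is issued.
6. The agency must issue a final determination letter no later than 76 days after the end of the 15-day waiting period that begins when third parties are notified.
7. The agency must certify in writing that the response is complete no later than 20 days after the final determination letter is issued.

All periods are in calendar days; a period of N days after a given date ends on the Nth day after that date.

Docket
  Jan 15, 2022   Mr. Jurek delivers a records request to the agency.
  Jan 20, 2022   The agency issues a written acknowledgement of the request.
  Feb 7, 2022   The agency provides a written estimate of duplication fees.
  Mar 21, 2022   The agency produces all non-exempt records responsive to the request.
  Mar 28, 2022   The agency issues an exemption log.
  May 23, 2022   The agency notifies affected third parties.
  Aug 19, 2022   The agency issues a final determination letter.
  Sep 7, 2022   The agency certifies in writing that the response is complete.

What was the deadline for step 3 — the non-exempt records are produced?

Step 3 runs from Feb 7, 2022, when the fee estimate is provided. 60 days after Feb 7, 2022 is Apr 8, 2022.

Apr 8, 2022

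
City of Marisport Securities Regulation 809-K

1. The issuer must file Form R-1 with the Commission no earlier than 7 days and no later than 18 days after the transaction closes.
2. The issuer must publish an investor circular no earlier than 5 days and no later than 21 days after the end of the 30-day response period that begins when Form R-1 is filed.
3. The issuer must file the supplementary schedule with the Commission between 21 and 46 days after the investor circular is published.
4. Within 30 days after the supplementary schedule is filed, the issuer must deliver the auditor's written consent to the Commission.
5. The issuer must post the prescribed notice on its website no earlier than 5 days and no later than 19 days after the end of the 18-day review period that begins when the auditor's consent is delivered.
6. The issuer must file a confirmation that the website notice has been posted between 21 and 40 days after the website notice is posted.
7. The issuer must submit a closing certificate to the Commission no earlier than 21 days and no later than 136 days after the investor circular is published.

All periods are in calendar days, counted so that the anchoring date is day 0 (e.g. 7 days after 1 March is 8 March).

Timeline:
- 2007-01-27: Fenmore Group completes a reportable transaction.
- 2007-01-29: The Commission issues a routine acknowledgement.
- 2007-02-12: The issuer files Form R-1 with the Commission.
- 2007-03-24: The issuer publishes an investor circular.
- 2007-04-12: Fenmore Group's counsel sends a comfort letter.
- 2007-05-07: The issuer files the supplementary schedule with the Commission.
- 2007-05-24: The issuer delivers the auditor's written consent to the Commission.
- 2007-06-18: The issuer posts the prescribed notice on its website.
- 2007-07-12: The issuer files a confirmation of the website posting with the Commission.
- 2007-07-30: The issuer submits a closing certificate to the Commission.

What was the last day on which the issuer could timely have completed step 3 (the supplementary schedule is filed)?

2007-05-09

Step 3 runs from 2007-03-24, when the investor circular is published. The window is 21–46 days after 2007-03-24; it closes on 2007-05-09.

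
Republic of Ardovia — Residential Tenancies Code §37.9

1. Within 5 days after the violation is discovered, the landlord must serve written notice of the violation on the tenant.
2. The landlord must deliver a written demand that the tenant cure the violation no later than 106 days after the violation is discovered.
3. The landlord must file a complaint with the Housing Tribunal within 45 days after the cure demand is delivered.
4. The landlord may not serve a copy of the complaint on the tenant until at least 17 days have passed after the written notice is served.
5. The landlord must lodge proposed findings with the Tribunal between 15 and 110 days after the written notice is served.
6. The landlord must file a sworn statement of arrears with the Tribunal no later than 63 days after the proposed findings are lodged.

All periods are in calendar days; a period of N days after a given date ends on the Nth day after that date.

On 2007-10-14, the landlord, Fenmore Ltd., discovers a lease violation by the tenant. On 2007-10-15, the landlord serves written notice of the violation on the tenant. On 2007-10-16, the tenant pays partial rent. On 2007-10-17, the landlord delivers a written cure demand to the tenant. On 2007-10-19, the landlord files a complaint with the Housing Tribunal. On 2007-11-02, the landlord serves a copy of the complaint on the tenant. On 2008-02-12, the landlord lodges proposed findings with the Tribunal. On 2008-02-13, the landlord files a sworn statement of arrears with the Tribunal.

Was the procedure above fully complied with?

No

Step 1 — counting 5 days from 2007-10-14 (when the violation is discovered) gives a deadline of 2007-10-19; 2007-10-15 is within that limit.
Step 2 — counting 106 days from 2007-10-14 (when the violation is discovered) gives a deadline of 2008-01-28; done 2007-10-17 — timely.
Step 3 — counting 45 days from 2007-10-17 (when the cure demand is delivered) gives a deadline of 2007-12-01; completed 2007-10-19, before the deadline.
Step 4 — must wait 17 days from 2007-10-15 (when the written notice is served), so not before 2007-11-01; done 2007-11-02, after the minimum wait.
Step 5 — 15 and 110 days from 2007-10-15 (when the written notice is served) are 2007-10-30 and 2008-02-02 respectively; 2008-02-12 is 10 days past the end of the window.
No need to go further; step 5 was not satisfied.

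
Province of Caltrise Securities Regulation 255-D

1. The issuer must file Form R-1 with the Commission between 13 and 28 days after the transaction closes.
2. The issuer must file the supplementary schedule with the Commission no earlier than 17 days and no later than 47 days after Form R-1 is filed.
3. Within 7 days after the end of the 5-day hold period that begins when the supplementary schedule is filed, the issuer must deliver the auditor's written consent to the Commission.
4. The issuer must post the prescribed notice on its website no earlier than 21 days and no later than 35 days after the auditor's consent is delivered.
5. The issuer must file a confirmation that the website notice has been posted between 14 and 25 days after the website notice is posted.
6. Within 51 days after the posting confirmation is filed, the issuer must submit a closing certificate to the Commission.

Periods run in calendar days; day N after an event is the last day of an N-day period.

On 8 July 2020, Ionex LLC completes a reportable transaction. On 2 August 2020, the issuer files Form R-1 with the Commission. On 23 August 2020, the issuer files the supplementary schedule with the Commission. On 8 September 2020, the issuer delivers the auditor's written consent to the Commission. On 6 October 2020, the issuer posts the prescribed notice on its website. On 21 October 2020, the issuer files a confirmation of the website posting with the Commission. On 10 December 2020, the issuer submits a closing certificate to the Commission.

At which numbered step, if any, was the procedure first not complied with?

Step 3

Step 1: the window is 13–28 days after 8 July 2020 (when the transaction closes), so 21 July 2020 through 5 August 2020; done 2 August 2020 — within the window.
Step 2: the window is 17–47 days after 2 August 2020 (when Form R-1 is filed), so 19 August 2020 through 18 September 2020; done 23 August 2020, which is between those dates.
Step 3: 7 days after 28 August 2020 (end of the 5-day hold period, which began when the supplementary schedule is filed on 23 August 2020) is 4 September 2020; not done until 8 September 2020, 4 days after the deadline.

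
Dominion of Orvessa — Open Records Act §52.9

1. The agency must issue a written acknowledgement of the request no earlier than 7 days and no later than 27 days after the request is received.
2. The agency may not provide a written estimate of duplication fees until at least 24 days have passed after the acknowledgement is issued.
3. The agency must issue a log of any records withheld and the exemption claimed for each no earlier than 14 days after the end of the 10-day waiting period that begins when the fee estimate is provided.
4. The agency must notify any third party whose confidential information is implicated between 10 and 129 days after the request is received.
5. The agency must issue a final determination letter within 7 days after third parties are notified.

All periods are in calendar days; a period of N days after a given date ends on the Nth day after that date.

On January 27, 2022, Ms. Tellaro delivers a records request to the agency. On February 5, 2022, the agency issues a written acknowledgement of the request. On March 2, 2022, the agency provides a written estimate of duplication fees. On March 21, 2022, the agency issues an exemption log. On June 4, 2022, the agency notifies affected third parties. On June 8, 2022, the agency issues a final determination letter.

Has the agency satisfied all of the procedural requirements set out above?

No

Step 1: the window is 7–27 days after January 27, 2022 (when the request is received), so February 3, 2022 through February 23, 2022; February 5, 2022 falls inside that range.
Step 2: the earliest permitted date is 24 days after February 5, 2022 (when the acknowledgement is issued), i.e. March 1, 2022; done March 2, 2022 — permitted.
Step 3: the earliest permitted date is 14 days after March 12, 2022 (end of the 10-day waiting period, which began when the fee estimate is provided on March 2, 2022), i.e. March 26, 2022; done March 21, 2022 — 5 days too early.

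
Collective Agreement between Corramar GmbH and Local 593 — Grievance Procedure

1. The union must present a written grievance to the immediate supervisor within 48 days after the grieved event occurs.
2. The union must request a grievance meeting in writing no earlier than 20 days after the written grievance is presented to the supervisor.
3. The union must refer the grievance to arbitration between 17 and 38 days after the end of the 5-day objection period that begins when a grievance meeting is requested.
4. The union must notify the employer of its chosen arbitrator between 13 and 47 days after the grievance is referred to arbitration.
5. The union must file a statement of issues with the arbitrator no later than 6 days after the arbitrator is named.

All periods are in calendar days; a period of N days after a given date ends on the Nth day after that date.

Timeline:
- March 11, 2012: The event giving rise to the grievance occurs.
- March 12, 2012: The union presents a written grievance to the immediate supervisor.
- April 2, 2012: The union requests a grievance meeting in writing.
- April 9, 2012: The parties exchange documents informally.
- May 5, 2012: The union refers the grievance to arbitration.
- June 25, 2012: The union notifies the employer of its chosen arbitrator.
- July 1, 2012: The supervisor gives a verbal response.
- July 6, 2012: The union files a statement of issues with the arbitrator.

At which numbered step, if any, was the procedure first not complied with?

Step 4

Step 1: 48 days after March 11, 2012 (when the grieved event occurs) is April 28, 2012; completed March 12, 2012, before the deadline.
Step 2: the earliest permitted date is 20 days after March 12, 2012 (when the written grievance is presented to the supervisor), i.e. April 1, 2012; April 2, 2012 is on or after that date.
Step 3: the window is 17–38 days after April 7, 2012 (end of the 5-day objection period, which began when a grievance meeting is requested on April 2, 2012), so April 24, 2012 through May 15, 2012; done May 5, 2012, which is between those dates.
Step 4: the window is 13–47 days after May 5, 2012 (when the grievance is referred to arbitration), so May 18, 2012 through June 21, 2012; June 25, 2012 is 4 days past the end of the window.
That is the first point of non-compliance.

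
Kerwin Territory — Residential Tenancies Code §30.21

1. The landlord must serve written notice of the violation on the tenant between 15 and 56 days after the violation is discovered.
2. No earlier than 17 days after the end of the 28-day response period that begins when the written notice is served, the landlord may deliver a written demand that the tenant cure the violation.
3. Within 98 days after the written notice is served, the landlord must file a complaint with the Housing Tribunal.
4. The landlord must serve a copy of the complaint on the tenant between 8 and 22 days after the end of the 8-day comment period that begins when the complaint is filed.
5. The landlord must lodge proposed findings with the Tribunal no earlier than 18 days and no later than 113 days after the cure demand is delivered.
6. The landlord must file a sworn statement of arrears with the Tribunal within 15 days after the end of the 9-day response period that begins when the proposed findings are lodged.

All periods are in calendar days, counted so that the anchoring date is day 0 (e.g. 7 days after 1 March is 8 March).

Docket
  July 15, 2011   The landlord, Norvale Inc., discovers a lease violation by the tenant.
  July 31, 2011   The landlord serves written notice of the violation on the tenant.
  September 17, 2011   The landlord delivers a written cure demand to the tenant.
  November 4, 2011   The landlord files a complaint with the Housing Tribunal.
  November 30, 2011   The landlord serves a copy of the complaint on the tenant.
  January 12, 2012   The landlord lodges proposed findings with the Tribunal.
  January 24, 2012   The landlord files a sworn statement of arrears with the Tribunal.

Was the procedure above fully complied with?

(1) the permitted window runs from July 15, 2011 + 15 = July 30, 2011 to July 15, 2011 + 56 = September 9, 2011; done July 31, 2011, which is between those dates.
(2) permitted from August 28, 2011 + 17 days = September 14, 2011 onward; done September 17, 2011, after the minimum wait.
(3) due by July 31, 2011 + 98 days = November 6, 2011; November 4, 2011 is within that limit.
(4) the permitted window runs from November 12, 2011 + 8 = November 20, 2011 to November 12, 2011 + 22 = December 4, 2011; done November 30, 2011, which is between those dates.
(5) the permitted window runs from September 17, 2011 + 18 = October 5, 2011 to September 17, 2011 + 113 = January 8, 2012; January 12, 2012 is 4 days past the end of the window.

No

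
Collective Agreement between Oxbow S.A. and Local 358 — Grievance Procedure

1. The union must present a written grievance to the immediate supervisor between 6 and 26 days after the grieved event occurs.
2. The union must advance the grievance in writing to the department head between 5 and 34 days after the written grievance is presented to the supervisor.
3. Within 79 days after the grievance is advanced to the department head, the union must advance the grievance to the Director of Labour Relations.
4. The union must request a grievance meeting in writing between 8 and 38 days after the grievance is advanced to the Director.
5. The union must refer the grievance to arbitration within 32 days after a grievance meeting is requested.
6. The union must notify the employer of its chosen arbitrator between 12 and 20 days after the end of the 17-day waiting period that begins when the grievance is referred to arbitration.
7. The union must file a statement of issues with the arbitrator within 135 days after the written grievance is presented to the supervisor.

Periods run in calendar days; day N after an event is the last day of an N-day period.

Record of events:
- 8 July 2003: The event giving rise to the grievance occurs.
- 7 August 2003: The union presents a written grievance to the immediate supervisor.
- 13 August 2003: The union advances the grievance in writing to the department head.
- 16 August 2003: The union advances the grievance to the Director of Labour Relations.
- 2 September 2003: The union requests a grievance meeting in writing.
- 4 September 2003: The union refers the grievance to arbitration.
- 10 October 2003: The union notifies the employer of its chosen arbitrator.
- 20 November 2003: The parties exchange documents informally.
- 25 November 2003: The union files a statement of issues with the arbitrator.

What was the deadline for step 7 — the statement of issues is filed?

Step 7 runs from 7 August 2003, when the written grievance is presented to the supervisor. 135 days after 7 August 2003 is 20 December 2003.

20 December 2003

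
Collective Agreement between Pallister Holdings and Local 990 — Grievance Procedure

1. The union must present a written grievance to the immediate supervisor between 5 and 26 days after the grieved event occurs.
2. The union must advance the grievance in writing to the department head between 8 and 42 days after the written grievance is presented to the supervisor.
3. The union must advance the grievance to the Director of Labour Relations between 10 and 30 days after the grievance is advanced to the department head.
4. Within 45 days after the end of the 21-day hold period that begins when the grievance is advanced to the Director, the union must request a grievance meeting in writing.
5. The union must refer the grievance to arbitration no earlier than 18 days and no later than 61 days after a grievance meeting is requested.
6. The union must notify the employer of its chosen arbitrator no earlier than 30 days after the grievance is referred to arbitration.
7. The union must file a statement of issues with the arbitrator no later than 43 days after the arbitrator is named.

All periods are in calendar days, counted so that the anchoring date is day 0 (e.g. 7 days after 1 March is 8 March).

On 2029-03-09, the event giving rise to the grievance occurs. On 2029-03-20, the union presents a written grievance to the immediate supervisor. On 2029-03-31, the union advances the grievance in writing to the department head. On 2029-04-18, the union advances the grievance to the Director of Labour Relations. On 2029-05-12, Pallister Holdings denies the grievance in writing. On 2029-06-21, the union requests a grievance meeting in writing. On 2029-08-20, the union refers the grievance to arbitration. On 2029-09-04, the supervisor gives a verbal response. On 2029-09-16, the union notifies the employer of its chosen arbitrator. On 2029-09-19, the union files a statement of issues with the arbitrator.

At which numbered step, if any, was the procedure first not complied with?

(1) the permitted window runs from 2029-03-09 + 5 = 2029-03-14 to 2029-03-09 + 26 = 2029-04-04; done 2029-03-20 — within the window.
(2) the permitted window runs from 2029-03-20 + 8 = 2029-03-28 to 2029-03-20 + 42 = 2029-05-01; 2029-03-31 falls inside that range.
(3) the permitted window runs from 2029-03-31 + 10 = 2029-04-10 to 2029-03-31 + 30 = 2029-04-30; done 2029-04-18 — within the window.
(4) due by 2029-05-09 + 45 days = 2029-06-23; 2029-06-21 is within that limit.
(5) the permitted window runs from 2029-06-21 + 18 = 2029-07-09 to 2029-06-21 + 61 = 2029-08-21; done 2029-08-20 — within the window.
(6) permitted from 2029-08-20 + 30 days = 2029-09-19 onward; 2029-09-16 is 3 days before the earliest permitted date.
The analysis stops there.

Step 6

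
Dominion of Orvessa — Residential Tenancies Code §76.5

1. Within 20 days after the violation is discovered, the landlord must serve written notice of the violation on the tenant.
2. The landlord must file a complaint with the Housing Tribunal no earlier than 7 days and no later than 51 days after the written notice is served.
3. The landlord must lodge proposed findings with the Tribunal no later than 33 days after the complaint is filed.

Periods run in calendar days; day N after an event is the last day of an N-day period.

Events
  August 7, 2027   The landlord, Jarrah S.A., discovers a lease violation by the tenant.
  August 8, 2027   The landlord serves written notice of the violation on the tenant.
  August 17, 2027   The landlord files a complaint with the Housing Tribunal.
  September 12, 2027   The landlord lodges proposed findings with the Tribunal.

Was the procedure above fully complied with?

Step 1: 20 days after August 7, 2027 (when the violation is discovered) is August 27, 2027; August 8, 2027 is within that limit.
Step 2: the window is 7–51 days after August 8, 2027 (when the written notice is served), so August 15, 2027 through September 28, 2027; done August 17, 2027, which is between those dates.
Step 3: 33 days after August 17, 2027 (when the complaint is filed) is September 19, 2027; September 12, 2027 is within that limit.

Yes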